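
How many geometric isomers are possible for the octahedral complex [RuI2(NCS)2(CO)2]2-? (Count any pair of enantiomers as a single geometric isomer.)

An octahedron has six vertices in three trans pairs; every non-trans pair is cis.
The distinct arrangements are (5 in all): I trans, NCS trans, CO trans; I cis, NCS cis, CO trans; I cis, NCS trans, CO cis; I cis, NCS cis, CO cis (chiral); I trans, NCS cis, CO cis.

5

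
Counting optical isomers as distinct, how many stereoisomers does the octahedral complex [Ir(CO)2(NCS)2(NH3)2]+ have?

6

An octahedron has six vertices in three trans pairs; every non-trans pair is cis.
The distinct arrangements are (5 in all): CO trans, NCS trans, NH3 trans; CO trans, NCS cis, NH3 cis; CO cis, NCS cis, NH3 trans; CO cis, NCS cis, NH3 cis (chiral); CO cis, NCS trans, NH3 cis.
One of these lacks any improper symmetry element and so occurs as an enantiomeric pair, giving 5 + 1 = 6 stereoisomers in total.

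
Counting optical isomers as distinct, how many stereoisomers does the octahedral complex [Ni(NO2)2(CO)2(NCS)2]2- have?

6

Systematic placement gives 5 geometric isomers: NO2 trans, CO trans, NCS trans; NO2 cis, CO trans, NCS cis; NO2 trans, CO cis, NCS cis; NO2 cis, CO cis, NCS cis (chiral); NO2 cis, CO cis, NCS trans.
One of these lacks any improper symmetry element and so occurs as an enantiomeric pair, giving 5 + 1 = 6 stereoisomers in total.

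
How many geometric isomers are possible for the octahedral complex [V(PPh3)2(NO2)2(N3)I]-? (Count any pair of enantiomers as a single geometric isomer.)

6

Systematic placement gives 6 geometric isomers: PPh3 trans, NO2 trans; PPh3 cis, NO2 cis (3 arrangements, 2 chiral); PPh3 trans, NO2 cis; PPh3 cis, NO2 trans.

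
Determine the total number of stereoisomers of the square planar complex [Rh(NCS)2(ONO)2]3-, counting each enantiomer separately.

2

Working through the distinct placements yields 2 geometric isomers: NCS cis; NCS trans.
Each arrangement has an internal mirror plane or centre of symmetry, so none is chiral.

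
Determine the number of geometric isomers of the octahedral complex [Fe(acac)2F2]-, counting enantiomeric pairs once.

2

Each acac is bidentate and must span two cis positions.
Working through the distinct placements yields 2 geometric isomers: F trans; F cis (chiral).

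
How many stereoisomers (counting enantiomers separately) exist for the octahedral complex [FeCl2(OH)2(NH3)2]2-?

6

An octahedron has six vertices in three trans pairs; every non-trans pair is cis.
There are 5 geometric isomers: Cl trans, OH trans, NH3 trans; Cl trans, OH cis, NH3 cis; Cl cis, OH trans, NH3 cis; Cl cis, OH cis, NH3 cis (chiral); Cl cis, OH cis, NH3 trans.
One of these lacks any improper symmetry element and so occurs as an enantiomeric pair, giving 5 + 1 = 6 stereoisomers in total.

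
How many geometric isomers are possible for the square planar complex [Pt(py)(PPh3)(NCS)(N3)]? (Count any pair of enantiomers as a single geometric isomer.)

3

Working through the distinct placements yields 3 geometric isomers: (N3/PPh3 trans, NCS/py trans); (N3/py trans, NCS/PPh3 trans); (N3/NCS trans, PPh3/py trans).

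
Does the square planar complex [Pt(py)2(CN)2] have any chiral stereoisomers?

no

In a square planar complex each vertex has one trans partner and two cis neighbours.
Systematic placement gives 2 geometric isomers: py cis; py trans.
Each arrangement has an internal mirror plane or centre of symmetry, so none is chiral.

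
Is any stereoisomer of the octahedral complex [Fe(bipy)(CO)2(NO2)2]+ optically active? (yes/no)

yes

Each bipy is bidentate and must span two cis positions.
There are 3 geometric isomers: CO trans, NO2 cis; CO cis, NO2 cis (chiral); CO cis, NO2 trans.
One of these lacks any improper symmetry element and so occurs as an enantiomeric pair, giving 3 + 1 = 4 stereoisomers in total.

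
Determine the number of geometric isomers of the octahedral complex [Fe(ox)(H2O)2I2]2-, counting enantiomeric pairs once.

Each ox is bidentate and must span two cis positions.
Working through the distinct placements yields 3 geometric isomers: H2O trans, I cis; H2O cis, I cis (chiral); H2O cis, I trans.

3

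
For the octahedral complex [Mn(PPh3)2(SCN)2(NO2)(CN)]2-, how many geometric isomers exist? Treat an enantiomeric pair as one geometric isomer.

In an octahedral complex each vertex has one trans partner and four cis neighbours.
Systematic placement gives 6 geometric isomers: PPh3 trans, SCN trans; PPh3 cis, SCN cis (3 arrangements, 2 chiral); PPh3 cis, SCN trans; PPh3 trans, SCN cis.

6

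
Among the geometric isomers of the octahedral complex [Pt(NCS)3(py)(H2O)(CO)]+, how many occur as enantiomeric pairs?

1

An octahedron has six vertices in three trans pairs; every non-trans pair is cis.
There are 4 geometric isomers: NCS mer (3 arrangements); NCS fac (chiral).
One of these lacks any improper symmetry element and so occurs as an enantiomeric pair, giving 4 + 1 = 5 stereoisomers in total.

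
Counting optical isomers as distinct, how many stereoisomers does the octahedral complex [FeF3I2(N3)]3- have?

3

An octahedron has six vertices in three trans pairs; every non-trans pair is cis.
Working through the distinct placements yields 3 geometric isomers: F mer, I cis; F mer, I trans; F fac, I cis.
Each arrangement has an internal mirror plane or centre of symmetry, so none is chiral.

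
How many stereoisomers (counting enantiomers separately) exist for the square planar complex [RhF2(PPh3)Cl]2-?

2

Working through the distinct placements yields 2 geometric isomers: F cis; F trans.
Each arrangement has an internal mirror plane or centre of symmetry, so none is chiral.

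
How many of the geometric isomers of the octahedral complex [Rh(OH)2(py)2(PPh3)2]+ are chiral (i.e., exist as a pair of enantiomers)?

1

In an octahedral complex each vertex has one trans partner and four cis neighbours.
Working through the distinct placements yields 5 geometric isomers: OH trans, py trans, PPh3 trans; OH trans, py cis, PPh3 cis; OH cis, py trans, PPh3 cis; OH cis, py cis, PPh3 cis (chiral); OH cis, py cis, PPh3 trans.
One of these lacks any improper symmetry element and so occurs as an enantiomeric pair, giving 5 + 1 = 6 stereoisomers in total.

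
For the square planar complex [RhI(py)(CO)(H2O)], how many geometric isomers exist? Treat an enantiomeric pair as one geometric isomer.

3

There are 3 geometric isomers: (CO/I trans, H2O/py trans); (CO/py trans, H2O/I trans); (CO/H2O trans, I/py trans).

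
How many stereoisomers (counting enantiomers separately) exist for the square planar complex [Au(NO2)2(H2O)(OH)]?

In a square planar complex each vertex has one trans partner and two cis neighbours.
The distinct arrangements are (2 in all): NO2 cis; NO2 trans.
Each arrangement has an internal mirror plane or centre of symmetry, so none is chiral.

2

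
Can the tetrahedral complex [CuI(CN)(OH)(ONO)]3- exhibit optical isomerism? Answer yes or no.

In a tetrahedral complex all four positions are equivalent and every pair of ligands is adjacent — there is no cis/trans distinction.
Only one geometric arrangement is possible; it has no improper symmetry element, so it exists as a pair of enantiomers (2 stereoisomers).

yes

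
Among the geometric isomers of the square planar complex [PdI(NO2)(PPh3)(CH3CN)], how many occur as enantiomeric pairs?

0

A square has two trans pairs of vertices; adjacent vertices are cis.
Working through the distinct placements yields 3 geometric isomers: (CH3CN/NO2 trans, I/PPh3 trans); (CH3CN/PPh3 trans, I/NO2 trans); (CH3CN/I trans, NO2/PPh3 trans).
Each arrangement has an internal mirror plane or centre of symmetry, so none is chiral.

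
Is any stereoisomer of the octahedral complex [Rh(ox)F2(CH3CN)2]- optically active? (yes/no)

The six octahedral sites form three mutually perpendicular trans pairs.
Each ox is bidentate and must span two cis positions.
The distinct arrangements are (3 in all): F cis, CH3CN trans; F cis, CH3CN cis (chiral); F trans, CH3CN cis.
One of these lacks any improper symmetry element and so occurs as an enantiomeric pair, giving 3 + 1 = 4 stereoisomers in total.

yes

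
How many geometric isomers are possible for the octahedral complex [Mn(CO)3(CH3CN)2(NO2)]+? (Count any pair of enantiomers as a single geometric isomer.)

An octahedron has six vertices in three trans pairs; every non-trans pair is cis.
Systematic placement gives 3 geometric isomers: CO mer, CH3CN trans; CO fac, CH3CN cis; CO mer, CH3CN cis.

3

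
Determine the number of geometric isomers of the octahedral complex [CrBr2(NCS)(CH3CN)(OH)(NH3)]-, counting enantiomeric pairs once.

9

The six octahedral sites form three mutually perpendicular trans pairs.
Exhaustive case analysis gives 9 geometric isomers.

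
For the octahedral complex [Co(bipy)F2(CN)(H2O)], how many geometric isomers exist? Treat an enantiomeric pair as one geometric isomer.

4

Each bipy is bidentate and must span two cis positions.
The distinct arrangements are (4 in all): F cis (3 arrangements, 2 chiral); F trans.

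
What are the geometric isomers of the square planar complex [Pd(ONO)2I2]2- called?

The distinct arrangements are (2 in all): ONO cis; ONO trans.

cis and trans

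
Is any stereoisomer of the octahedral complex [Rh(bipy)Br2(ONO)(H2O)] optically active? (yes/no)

yes

Each bipy is bidentate and must span two cis positions.
There are 4 geometric isomers: Br trans; Br cis (3 arrangements, 2 chiral).
Of these, 2 lack any improper symmetry element and so occur as enantiomeric pairs, giving 4 + 2 = 6 stereoisomers in total.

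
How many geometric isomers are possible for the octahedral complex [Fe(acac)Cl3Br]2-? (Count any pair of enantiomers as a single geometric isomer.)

2

Each acac is bidentate and must span two cis positions.
There are 2 geometric isomers: Cl fac; Cl mer.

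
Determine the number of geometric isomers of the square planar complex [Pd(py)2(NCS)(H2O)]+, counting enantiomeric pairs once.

2

There are 2 geometric isomers: py cis; py trans.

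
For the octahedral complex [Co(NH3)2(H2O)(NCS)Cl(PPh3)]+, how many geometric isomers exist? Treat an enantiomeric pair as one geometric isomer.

In an octahedral complex each vertex has one trans partner and four cis neighbours.
Placing the ligands in turn and identifying arrangements related by rotation or reflection leaves 9 distinct geometric isomers.

9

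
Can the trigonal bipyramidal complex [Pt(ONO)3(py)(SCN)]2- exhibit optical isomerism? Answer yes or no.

no

In a trigonal bipyramid the two axial positions differ from the three equatorial ones.
The distinct arrangements are (4 in all): py equatorial, SCN equatorial; py equatorial, SCN axial; py axial, SCN equatorial; py axial, SCN axial.
Each arrangement has an internal mirror plane or centre of symmetry, so none is chiral.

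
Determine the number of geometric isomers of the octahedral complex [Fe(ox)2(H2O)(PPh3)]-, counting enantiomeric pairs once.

2

Each ox is bidentate and must span two cis positions.
Working through the distinct placements yields 2 geometric isomers: H2O and PPh3 mutually trans; H2O and PPh3 mutually cis (chiral).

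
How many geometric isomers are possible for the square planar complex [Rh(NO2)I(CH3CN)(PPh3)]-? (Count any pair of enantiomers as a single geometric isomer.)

3

There are 3 geometric isomers: (CH3CN/NO2 trans, I/PPh3 trans); (CH3CN/PPh3 trans, I/NO2 trans); (CH3CN/I trans, NO2/PPh3 trans).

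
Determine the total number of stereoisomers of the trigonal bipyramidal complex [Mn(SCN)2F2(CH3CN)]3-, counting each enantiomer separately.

6

In a trigonal bipyramid the two axial positions differ from the three equatorial ones.
Placing the ligands in turn and identifying arrangements related by rotation or reflection leaves 5 distinct geometric isomers.
One of these lacks any improper symmetry element and so occurs as an enantiomeric pair, giving 5 + 1 = 6 stereoisomers in total.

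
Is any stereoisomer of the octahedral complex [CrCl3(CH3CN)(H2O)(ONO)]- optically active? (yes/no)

In an octahedral complex each vertex has one trans partner and four cis neighbours.
There are 4 geometric isomers: Cl mer (3 arrangements); Cl fac (chiral).
One of these lacks any improper symmetry element and so occurs as an enantiomeric pair, giving 4 + 1 = 5 stereoisomers in total.

yes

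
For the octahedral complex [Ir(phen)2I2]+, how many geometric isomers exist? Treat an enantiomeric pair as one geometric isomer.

The six octahedral sites form three mutually perpendicular trans pairs.
Each phen is bidentate and must span two cis positions.
Working through the distinct placements yields 2 geometric isomers: I trans; I cis (chiral).

2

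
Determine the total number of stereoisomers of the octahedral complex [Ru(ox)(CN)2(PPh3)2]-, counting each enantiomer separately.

Each ox is bidentate and must span two cis positions.
The distinct arrangements are (3 in all): CN trans, PPh3 cis; CN cis, PPh3 cis (chiral); CN cis, PPh3 trans.
One of these lacks any improper symmetry element and so occurs as an enantiomeric pair, giving 3 + 1 = 4 stereoisomers in total.

4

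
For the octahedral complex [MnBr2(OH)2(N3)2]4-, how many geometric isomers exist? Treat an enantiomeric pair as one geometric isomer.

5

Working through the distinct placements yields 5 geometric isomers: Br trans, OH trans, N3 trans; Br trans, OH cis, N3 cis; Br cis, OH trans, N3 cis; Br cis, OH cis, N3 cis (chiral); Br cis, OH cis, N3 trans.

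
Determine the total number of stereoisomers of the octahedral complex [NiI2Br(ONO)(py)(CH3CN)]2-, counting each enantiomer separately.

15

An octahedron has six vertices in three trans pairs; every non-trans pair is cis.
Placing the ligands in turn and identifying arrangements related by rotation or reflection leaves 9 distinct geometric isomers.
Of these, 6 lack any improper symmetry element and so occur as enantiomeric pairs, giving 9 + 6 = 15 stereoisomers in total.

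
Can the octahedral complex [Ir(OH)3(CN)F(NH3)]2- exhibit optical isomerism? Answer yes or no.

yes

There are 4 geometric isomers: OH mer (3 arrangements); OH fac (chiral).
One of these lacks any improper symmetry element and so occurs as an enantiomeric pair, giving 4 + 1 = 5 stereoisomers in total.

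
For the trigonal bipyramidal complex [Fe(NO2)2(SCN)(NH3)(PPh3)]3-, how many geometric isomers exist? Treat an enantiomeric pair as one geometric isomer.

7

In a trigonal bipyramid the two axial positions differ from the three equatorial ones.
Systematic enumeration (placing each ligand type in turn and discarding arrangements equivalent by rotation or reflection) gives 7 geometric isomers.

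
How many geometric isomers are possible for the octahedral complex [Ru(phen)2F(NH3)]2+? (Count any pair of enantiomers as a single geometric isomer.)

In an octahedral complex each vertex has one trans partner and four cis neighbours.
Each phen is bidentate and must span two cis positions.
There are 2 geometric isomers: F and NH3 mutually trans; F and NH3 mutually cis (chiral).

2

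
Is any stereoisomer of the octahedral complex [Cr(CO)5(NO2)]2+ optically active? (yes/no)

The six octahedral sites form three mutually perpendicular trans pairs.
Only one geometric arrangement is possible.

no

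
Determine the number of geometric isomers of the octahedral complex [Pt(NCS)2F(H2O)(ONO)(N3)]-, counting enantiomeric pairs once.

9

In an octahedral complex each vertex has one trans partner and four cis neighbours.
Exhaustive case analysis gives 9 geometric isomers.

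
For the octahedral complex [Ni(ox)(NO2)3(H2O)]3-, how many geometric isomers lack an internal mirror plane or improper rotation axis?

0

The six octahedral sites form three mutually perpendicular trans pairs.
Each ox is bidentate and must span two cis positions.
Working through the distinct placements yields 2 geometric isomers: NO2 fac; NO2 mer.
Each arrangement has an internal mirror plane or centre of symmetry, so none is chiral.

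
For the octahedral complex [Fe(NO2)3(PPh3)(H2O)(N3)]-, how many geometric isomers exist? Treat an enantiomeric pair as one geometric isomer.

In an octahedral complex each vertex has one trans partner and four cis neighbours.
The distinct arrangements are (4 in all): NO2 mer (3 arrangements); NO2 fac (chiral).

4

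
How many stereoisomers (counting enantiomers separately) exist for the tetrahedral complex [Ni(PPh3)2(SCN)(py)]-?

1

All four vertices of a tetrahedron are equivalent and mutually adjacent, so cis/trans isomerism cannot arise.
Only one geometric arrangement is possible.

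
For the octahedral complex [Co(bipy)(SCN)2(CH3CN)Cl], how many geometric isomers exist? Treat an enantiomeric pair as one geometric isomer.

4

An octahedron has six vertices in three trans pairs; every non-trans pair is cis.
Each bipy is bidentate and must span two cis positions.
Working through the distinct placements yields 4 geometric isomers: SCN cis (3 arrangements, 2 chiral); SCN trans.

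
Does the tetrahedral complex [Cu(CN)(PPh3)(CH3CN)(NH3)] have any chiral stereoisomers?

yes

All four vertices of a tetrahedron are equivalent and mutually adjacent, so cis/trans isomerism cannot arise.
Only one geometric arrangement is possible; it has no improper symmetry element, so it exists as a pair of enantiomers (2 stereoisomers).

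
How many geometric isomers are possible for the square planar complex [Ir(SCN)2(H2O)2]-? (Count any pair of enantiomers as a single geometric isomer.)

In a square planar complex each vertex has one trans partner and two cis neighbours.
Working through the distinct placements yields 2 geometric isomers: SCN cis; SCN trans.

2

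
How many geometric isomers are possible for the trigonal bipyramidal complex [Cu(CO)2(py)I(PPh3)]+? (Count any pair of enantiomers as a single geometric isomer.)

7

In a trigonal bipyramid the two axial positions differ from the three equatorial ones.
Exhaustive case analysis gives 7 geometric isomers.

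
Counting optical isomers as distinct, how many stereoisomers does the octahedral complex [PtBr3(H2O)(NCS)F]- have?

Systematic placement gives 4 geometric isomers: Br mer (3 arrangements); Br fac (chiral).
One of these lacks any improper symmetry element and so occurs as an enantiomeric pair, giving 4 + 1 = 5 stereoisomers in total.

5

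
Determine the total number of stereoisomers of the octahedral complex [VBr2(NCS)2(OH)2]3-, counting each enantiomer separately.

An octahedron has six vertices in three trans pairs; every non-trans pair is cis.
The distinct arrangements are (5 in all): Br trans, NCS trans, OH trans; Br trans, NCS cis, OH cis; Br cis, NCS cis, OH trans; Br cis, NCS cis, OH cis (chiral); Br cis, NCS trans, OH cis.
One of these lacks any improper symmetry element and so occurs as an enantiomeric pair, giving 5 + 1 = 6 stereoisomers in total.

6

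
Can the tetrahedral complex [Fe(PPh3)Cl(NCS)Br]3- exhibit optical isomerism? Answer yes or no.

All four vertices of a tetrahedron are equivalent and mutually adjacent, so cis/trans isomerism cannot arise.
Only one geometric arrangement is possible; it has no improper symmetry element, so it exists as a pair of enantiomers (2 stereoisomers).

yes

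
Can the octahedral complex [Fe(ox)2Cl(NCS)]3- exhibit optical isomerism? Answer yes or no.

In an octahedral complex each vertex has one trans partner and four cis neighbours.
Each ox is bidentate and must span two cis positions.
The distinct arrangements are (2 in all): Cl and NCS mutually trans; Cl and NCS mutually cis (chiral).
One of these lacks any improper symmetry element and so occurs as an enantiomeric pair, giving 2 + 1 = 3 stereoisomers in total.

yes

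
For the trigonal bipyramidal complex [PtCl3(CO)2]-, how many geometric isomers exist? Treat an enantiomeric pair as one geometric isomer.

In a trigonal bipyramid the two axial positions differ from the three equatorial ones.
Working through the distinct placements yields 3 geometric isomers: CO both axial; CO one axial, one equatorial; CO both equatorial.

3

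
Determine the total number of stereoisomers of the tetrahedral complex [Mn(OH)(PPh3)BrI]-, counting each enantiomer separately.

All four vertices of a tetrahedron are equivalent and mutually adjacent, so cis/trans isomerism cannot arise.
Only one geometric arrangement is possible; it has no improper symmetry element, so it exists as a pair of enantiomers (2 stereoisomers).

2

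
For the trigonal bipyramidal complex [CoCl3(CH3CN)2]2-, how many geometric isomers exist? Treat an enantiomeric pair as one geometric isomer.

3

In a trigonal bipyramid the two axial positions differ from the three equatorial ones.
Working through the distinct placements yields 3 geometric isomers: CH3CN both axial; CH3CN one axial, one equatorial; CH3CN both equatorial.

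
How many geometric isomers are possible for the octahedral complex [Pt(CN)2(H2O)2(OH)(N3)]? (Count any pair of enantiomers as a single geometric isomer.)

An octahedron has six vertices in three trans pairs; every non-trans pair is cis.
Working through the distinct placements yields 6 geometric isomers: CN trans, H2O trans; CN trans, H2O cis; CN cis, H2O cis (3 arrangements, 2 chiral); CN cis, H2O trans.

6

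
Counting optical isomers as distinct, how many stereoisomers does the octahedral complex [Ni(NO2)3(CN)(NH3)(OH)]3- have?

5

There are 4 geometric isomers: NO2 mer (3 arrangements); NO2 fac (chiral).
One of these lacks any improper symmetry element and so occurs as an enantiomeric pair, giving 4 + 1 = 5 stereoisomers in total.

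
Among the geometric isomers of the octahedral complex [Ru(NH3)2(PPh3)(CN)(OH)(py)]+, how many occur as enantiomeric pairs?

6

An octahedron has six vertices in three trans pairs; every non-trans pair is cis.
Placing the ligands in turn and identifying arrangements related by rotation or reflection leaves 9 distinct geometric isomers.
Of these, 6 lack any improper symmetry element and so occur as enantiomeric pairs, giving 9 + 6 = 15 stereoisomers in total.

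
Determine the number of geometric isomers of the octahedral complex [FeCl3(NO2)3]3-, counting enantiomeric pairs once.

2

Working through the distinct placements yields 2 geometric isomers: Cl mer; Cl fac.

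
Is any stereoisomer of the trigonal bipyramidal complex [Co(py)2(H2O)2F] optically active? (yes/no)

yes

In a trigonal bipyramid the two axial positions differ from the three equatorial ones.
Placing the ligands in turn and identifying arrangements related by rotation or reflection leaves 5 distinct geometric isomers.
One of these lacks any improper symmetry element and so occurs as an enantiomeric pair, giving 5 + 1 = 6 stereoisomers in total.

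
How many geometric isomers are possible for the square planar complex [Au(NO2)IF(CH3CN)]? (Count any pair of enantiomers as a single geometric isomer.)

In a square planar complex each vertex has one trans partner and two cis neighbours.
Working through the distinct placements yields 3 geometric isomers: (CH3CN/I trans, F/NO2 trans); (CH3CN/NO2 trans, F/I trans); (CH3CN/F trans, I/NO2 trans).

3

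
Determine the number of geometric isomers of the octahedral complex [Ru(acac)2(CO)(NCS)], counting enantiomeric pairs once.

In an octahedral complex each vertex has one trans partner and four cis neighbours.
Each acac is bidentate and must span two cis positions.
Working through the distinct placements yields 2 geometric isomers: CO and NCS mutually trans; CO and NCS mutually cis (chiral).

2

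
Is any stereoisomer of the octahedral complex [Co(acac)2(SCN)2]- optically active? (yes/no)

In an octahedral complex each vertex has one trans partner and four cis neighbours.
Each acac is bidentate and must span two cis positions.
The distinct arrangements are (2 in all): SCN trans; SCN cis (chiral).
One of these lacks any improper symmetry element and so occurs as an enantiomeric pair, giving 2 + 1 = 3 stereoisomers in total.

yes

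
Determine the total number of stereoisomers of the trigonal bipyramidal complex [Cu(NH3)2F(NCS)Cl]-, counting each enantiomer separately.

A trigonal bipyramid has two axial and three equatorial sites, which are chemically inequivalent.
Systematic enumeration (placing each ligand type in turn and discarding arrangements equivalent by rotation or reflection) gives 7 geometric isomers.
Of these, 3 lack any improper symmetry element and so occur as enantiomeric pairs, giving 7 + 3 = 10 stereoisomers in total.

10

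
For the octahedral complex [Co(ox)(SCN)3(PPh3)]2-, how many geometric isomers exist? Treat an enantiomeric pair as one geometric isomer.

The six octahedral sites form three mutually perpendicular trans pairs.
Each ox is bidentate and must span two cis positions.
Systematic placement gives 2 geometric isomers: SCN fac; SCN mer.

2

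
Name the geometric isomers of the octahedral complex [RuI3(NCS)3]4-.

The six octahedral sites form three mutually perpendicular trans pairs.
Working through the distinct placements yields 2 geometric isomers: I mer; I fac.

fac and mer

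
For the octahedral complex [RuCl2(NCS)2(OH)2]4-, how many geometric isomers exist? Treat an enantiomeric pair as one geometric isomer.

5

An octahedron has six vertices in three trans pairs; every non-trans pair is cis.
Working through the distinct placements yields 5 geometric isomers: Cl trans, NCS trans, OH trans; Cl trans, NCS cis, OH cis; Cl cis, NCS cis, OH trans; Cl cis, NCS cis, OH cis (chiral); Cl cis, NCS trans, OH cis.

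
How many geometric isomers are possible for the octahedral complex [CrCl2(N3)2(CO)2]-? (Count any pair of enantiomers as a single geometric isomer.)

5

The six octahedral sites form three mutually perpendicular trans pairs.
Working through the distinct placements yields 5 geometric isomers: Cl trans, N3 trans, CO trans; Cl cis, N3 cis, CO trans; Cl cis, N3 trans, CO cis; Cl cis, N3 cis, CO cis (chiral); Cl trans, N3 cis, CO cis.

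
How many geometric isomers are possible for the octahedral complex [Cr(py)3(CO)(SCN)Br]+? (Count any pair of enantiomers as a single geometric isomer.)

The six octahedral sites form three mutually perpendicular trans pairs.
Systematic placement gives 4 geometric isomers: py mer (3 arrangements); py fac (chiral).

4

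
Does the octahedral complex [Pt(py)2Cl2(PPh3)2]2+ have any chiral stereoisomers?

yes

The six octahedral sites form three mutually perpendicular trans pairs.
Systematic placement gives 5 geometric isomers: py trans, Cl trans, PPh3 trans; py cis, Cl trans, PPh3 cis; py trans, Cl cis, PPh3 cis; py cis, Cl cis, PPh3 cis (chiral); py cis, Cl cis, PPh3 trans.
One of these lacks any improper symmetry element and so occurs as an enantiomeric pair, giving 5 + 1 = 6 stereoisomers in total.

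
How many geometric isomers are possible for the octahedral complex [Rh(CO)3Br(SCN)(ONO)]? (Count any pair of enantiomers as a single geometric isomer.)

4

The six octahedral sites form three mutually perpendicular trans pairs.
Working through the distinct placements yields 4 geometric isomers: CO mer (3 arrangements); CO fac (chiral).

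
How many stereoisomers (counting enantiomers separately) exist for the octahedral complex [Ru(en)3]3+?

The six octahedral sites form three mutually perpendicular trans pairs.
Each en is bidentate and must span two cis positions.
Only one geometric arrangement is possible; it has no improper symmetry element, so it exists as a pair of enantiomers (2 stereoisomers).

2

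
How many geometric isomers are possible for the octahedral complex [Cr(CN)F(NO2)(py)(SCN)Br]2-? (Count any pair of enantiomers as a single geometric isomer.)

In an octahedral complex each vertex has one trans partner and four cis neighbours.
Exhaustive case analysis gives 15 geometric isomers.

15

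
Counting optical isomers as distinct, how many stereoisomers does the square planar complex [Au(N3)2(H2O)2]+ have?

A square has two trans pairs of vertices; adjacent vertices are cis.
Working through the distinct placements yields 2 geometric isomers: N3 cis; N3 trans.
Each arrangement has an internal mirror plane or centre of symmetry, so none is chiral.

2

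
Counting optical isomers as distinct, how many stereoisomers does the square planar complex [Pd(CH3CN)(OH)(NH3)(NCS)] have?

Systematic placement gives 3 geometric isomers: (CH3CN/NH3 trans, NCS/OH trans); (CH3CN/OH trans, NCS/NH3 trans); (CH3CN/NCS trans, NH3/OH trans).
Each arrangement has an internal mirror plane or centre of symmetry, so none is chiral.

3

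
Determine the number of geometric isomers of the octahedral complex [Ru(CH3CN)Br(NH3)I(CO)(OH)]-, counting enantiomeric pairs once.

An octahedron has six vertices in three trans pairs; every non-trans pair is cis.
Exhaustive case analysis gives 15 geometric isomers.

15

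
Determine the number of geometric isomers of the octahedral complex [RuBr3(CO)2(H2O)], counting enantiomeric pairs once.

3

In an octahedral complex each vertex has one trans partner and four cis neighbours.
Systematic placement gives 3 geometric isomers: Br mer, CO cis; Br mer, CO trans; Br fac, CO cis.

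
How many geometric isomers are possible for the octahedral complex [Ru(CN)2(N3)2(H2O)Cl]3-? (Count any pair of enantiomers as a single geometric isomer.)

There are 6 geometric isomers: CN trans, N3 trans; CN trans, N3 cis; CN cis, N3 trans; CN cis, N3 cis (3 arrangements, 2 chiral).

6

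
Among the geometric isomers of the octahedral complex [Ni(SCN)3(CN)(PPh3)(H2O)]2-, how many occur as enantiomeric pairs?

An octahedron has six vertices in three trans pairs; every non-trans pair is cis.
There are 4 geometric isomers: SCN mer (3 arrangements); SCN fac (chiral).
One of these lacks any improper symmetry element and so occurs as an enantiomeric pair, giving 4 + 1 = 5 stereoisomers in total.

1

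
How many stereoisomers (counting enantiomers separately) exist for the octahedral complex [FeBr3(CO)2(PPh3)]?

3

An octahedron has six vertices in three trans pairs; every non-trans pair is cis.
Systematic placement gives 3 geometric isomers: Br mer, CO cis; Br mer, CO trans; Br fac, CO cis.
Each arrangement has an internal mirror plane or centre of symmetry, so none is chiral.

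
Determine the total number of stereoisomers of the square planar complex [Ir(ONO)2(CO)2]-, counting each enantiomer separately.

A square has two trans pairs of vertices; adjacent vertices are cis.
Systematic placement gives 2 geometric isomers: ONO cis; ONO trans.
Each arrangement has an internal mirror plane or centre of symmetry, so none is chiral.

2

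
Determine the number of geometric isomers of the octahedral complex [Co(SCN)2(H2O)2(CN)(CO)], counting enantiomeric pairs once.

The six octahedral sites form three mutually perpendicular trans pairs.
Systematic placement gives 6 geometric isomers: SCN trans, H2O trans; SCN cis, H2O cis (3 arrangements, 2 chiral); SCN trans, H2O cis; SCN cis, H2O trans.

6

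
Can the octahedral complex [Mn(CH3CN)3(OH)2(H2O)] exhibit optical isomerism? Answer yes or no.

no

The six octahedral sites form three mutually perpendicular trans pairs.
Systematic placement gives 3 geometric isomers: CH3CN mer, OH trans; CH3CN mer, OH cis; CH3CN fac, OH cis.
Each arrangement has an internal mirror plane or centre of symmetry, so none is chiral.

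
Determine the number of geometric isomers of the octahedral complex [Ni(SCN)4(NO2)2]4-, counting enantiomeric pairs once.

2

An octahedron has six vertices in three trans pairs; every non-trans pair is cis.
There are 2 geometric isomers: NO2 trans; NO2 cis.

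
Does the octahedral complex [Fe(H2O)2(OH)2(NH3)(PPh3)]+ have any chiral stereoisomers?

yes

Working through the distinct placements yields 6 geometric isomers: H2O trans, OH cis; H2O trans, OH trans; H2O cis, OH cis (3 arrangements, 2 chiral); H2O cis, OH trans.
Of these, 2 lack any improper symmetry element and so occur as enantiomeric pairs, giving 6 + 2 = 8 stereoisomers in total.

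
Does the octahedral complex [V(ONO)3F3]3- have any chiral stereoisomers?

no

Working through the distinct placements yields 2 geometric isomers: ONO mer; ONO fac.
Each arrangement has an internal mirror plane or centre of symmetry, so none is chiral.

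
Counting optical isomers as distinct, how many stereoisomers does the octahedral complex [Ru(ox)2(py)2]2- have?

3

Each ox is bidentate and must span two cis positions.
Working through the distinct placements yields 2 geometric isomers: py trans; py cis (chiral).
One of these lacks any improper symmetry element and so occurs as an enantiomeric pair, giving 2 + 1 = 3 stereoisomers in total.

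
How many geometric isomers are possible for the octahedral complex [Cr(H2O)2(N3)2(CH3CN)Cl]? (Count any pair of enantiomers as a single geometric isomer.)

6

An octahedron has six vertices in three trans pairs; every non-trans pair is cis.
Systematic placement gives 6 geometric isomers: H2O trans, N3 trans; H2O cis, N3 cis (3 arrangements, 2 chiral); H2O cis, N3 trans; H2O trans, N3 cis.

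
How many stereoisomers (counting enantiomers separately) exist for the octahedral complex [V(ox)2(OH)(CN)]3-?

3

Each ox is bidentate and must span two cis positions.
Systematic placement gives 2 geometric isomers: OH and CN mutually trans; OH and CN mutually cis (chiral).
One of these lacks any improper symmetry element and so occurs as an enantiomeric pair, giving 2 + 1 = 3 stereoisomers in total.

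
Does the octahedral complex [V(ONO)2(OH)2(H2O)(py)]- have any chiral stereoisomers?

yes

The six octahedral sites form three mutually perpendicular trans pairs.
There are 6 geometric isomers: ONO cis, OH cis (3 arrangements, 2 chiral); ONO trans, OH cis; ONO cis, OH trans; ONO trans, OH trans.
Of these, 2 lack any improper symmetry element and so occur as enantiomeric pairs, giving 6 + 2 = 8 stereoisomers in total.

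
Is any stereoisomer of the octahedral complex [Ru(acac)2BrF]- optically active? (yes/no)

yes

An octahedron has six vertices in three trans pairs; every non-trans pair is cis.
Each acac is bidentate and must span two cis positions.
Working through the distinct placements yields 2 geometric isomers: Br and F mutually trans; Br and F mutually cis (chiral).
One of these lacks any improper symmetry element and so occurs as an enantiomeric pair, giving 2 + 1 = 3 stereoisomers in total.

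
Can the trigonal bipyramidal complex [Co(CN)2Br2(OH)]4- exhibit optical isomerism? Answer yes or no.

yes

In a trigonal bipyramid the two axial positions differ from the three equatorial ones.
Placing the ligands in turn and identifying arrangements related by rotation or reflection leaves 5 distinct geometric isomers.
One of these lacks any improper symmetry element and so occurs as an enantiomeric pair, giving 5 + 1 = 6 stereoisomers in total.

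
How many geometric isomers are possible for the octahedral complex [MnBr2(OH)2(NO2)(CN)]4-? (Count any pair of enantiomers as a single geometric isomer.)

An octahedron has six vertices in three trans pairs; every non-trans pair is cis.
There are 6 geometric isomers: Br trans, OH trans; Br trans, OH cis; Br cis, OH trans; Br cis, OH cis (3 arrangements, 2 chiral).

6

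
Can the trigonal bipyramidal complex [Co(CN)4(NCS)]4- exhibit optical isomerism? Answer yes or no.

A trigonal bipyramid has two axial and three equatorial sites, which are chemically inequivalent.
Systematic placement gives 2 geometric isomers: NCS equatorial; NCS axial.
Each arrangement has an internal mirror plane or centre of symmetry, so none is chiral.

no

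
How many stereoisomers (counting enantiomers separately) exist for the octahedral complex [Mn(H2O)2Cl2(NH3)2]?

Systematic placement gives 5 geometric isomers: H2O trans, Cl trans, NH3 trans; H2O cis, Cl trans, NH3 cis; H2O cis, Cl cis, NH3 trans; H2O cis, Cl cis, NH3 cis (chiral); H2O trans, Cl cis, NH3 cis.
One of these lacks any improper symmetry element and so occurs as an enantiomeric pair, giving 5 + 1 = 6 stereoisomers in total.

6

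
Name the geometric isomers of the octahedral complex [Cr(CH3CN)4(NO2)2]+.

cis and trans

In an octahedral complex each vertex has one trans partner and four cis neighbours.
Working through the distinct placements yields 2 geometric isomers: NO2 trans; NO2 cis.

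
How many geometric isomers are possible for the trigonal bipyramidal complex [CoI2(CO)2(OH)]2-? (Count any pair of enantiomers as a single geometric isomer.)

A trigonal bipyramid has two axial and three equatorial sites, which are chemically inequivalent.
Exhaustive case analysis gives 5 geometric isomers.

5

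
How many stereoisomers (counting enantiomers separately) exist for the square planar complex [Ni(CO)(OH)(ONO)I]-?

3

In a square planar complex each vertex has one trans partner and two cis neighbours.
There are 3 geometric isomers: (CO/OH trans, I/ONO trans); (CO/ONO trans, I/OH trans); (CO/I trans, OH/ONO trans).
Each arrangement has an internal mirror plane or centre of symmetry, so none is chiral.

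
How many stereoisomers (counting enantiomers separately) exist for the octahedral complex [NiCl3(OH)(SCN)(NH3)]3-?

5

In an octahedral complex each vertex has one trans partner and four cis neighbours.
Working through the distinct placements yields 4 geometric isomers: Cl mer (3 arrangements); Cl fac (chiral).
One of these lacks any improper symmetry element and so occurs as an enantiomeric pair, giving 4 + 1 = 5 stereoisomers in total.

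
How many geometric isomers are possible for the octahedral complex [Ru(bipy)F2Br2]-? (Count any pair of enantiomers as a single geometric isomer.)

In an octahedral complex each vertex has one trans partner and four cis neighbours.
Each bipy is bidentate and must span two cis positions.
The distinct arrangements are (3 in all): F cis, Br trans; F cis, Br cis (chiral); F trans, Br cis.

3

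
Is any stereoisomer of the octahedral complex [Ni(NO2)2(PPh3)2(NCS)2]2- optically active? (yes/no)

yes

The six octahedral sites form three mutually perpendicular trans pairs.
The distinct arrangements are (5 in all): NO2 trans, PPh3 trans, NCS trans; NO2 cis, PPh3 cis, NCS trans; NO2 cis, PPh3 trans, NCS cis; NO2 cis, PPh3 cis, NCS cis (chiral); NO2 trans, PPh3 cis, NCS cis.
One of these lacks any improper symmetry element and so occurs as an enantiomeric pair, giving 5 + 1 = 6 stereoisomers in total.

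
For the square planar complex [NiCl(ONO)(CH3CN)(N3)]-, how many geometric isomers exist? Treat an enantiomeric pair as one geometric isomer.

A square has two trans pairs of vertices; adjacent vertices are cis.
Systematic placement gives 3 geometric isomers: (CH3CN/N3 trans, Cl/ONO trans); (CH3CN/ONO trans, Cl/N3 trans); (CH3CN/Cl trans, N3/ONO trans).

3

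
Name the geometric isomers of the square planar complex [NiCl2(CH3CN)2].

cis and trans

The distinct arrangements are (2 in all): Cl cis; Cl trans.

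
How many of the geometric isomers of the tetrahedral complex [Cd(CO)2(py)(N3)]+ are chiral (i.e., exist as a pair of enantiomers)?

In a tetrahedral complex all four positions are equivalent and every pair of ligands is adjacent — there is no cis/trans distinction.
Only one geometric arrangement is possible.

0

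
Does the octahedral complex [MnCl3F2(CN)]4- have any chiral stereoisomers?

no

The six octahedral sites form three mutually perpendicular trans pairs.
There are 3 geometric isomers: Cl mer, F trans; Cl fac, F cis; Cl mer, F cis.
Each arrangement has an internal mirror plane or centre of symmetry, so none is chiral.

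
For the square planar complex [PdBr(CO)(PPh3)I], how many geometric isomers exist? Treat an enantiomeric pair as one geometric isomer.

3

Working through the distinct placements yields 3 geometric isomers: (Br/I trans, CO/PPh3 trans); (Br/PPh3 trans, CO/I trans); (Br/CO trans, I/PPh3 trans).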